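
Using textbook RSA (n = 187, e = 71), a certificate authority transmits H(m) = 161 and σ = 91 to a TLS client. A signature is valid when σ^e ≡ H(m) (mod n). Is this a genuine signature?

forged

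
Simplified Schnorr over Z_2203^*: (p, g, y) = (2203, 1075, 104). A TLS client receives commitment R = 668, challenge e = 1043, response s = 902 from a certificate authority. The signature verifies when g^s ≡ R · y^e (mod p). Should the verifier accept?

g^s mod p:
Squares mod 2203: 1075^1≡1075, 1075^2≡1253, 1075^4≡1473, 1075^8≡1977, 1075^16≡407, 1075^32≡424, 1075^64≡1333, 1075^128≡1271, 1075^256≡642, 1075^512≡203
902 = 512 + 256 + 128 + 4 + 2, so 1075^902 ≡ 203·642·1271·1473·1253 ≡ 551 (mod 2203)
R · y^e mod p:
Squares mod 2203: 104^1≡104, 104^2≡2004, 104^4≡2150, 104^8≡606, 104^16≡1538, 104^32≡1625, 104^64≡1431, 104^128≡1174, 104^256≡1401, 104^512≡2131, 104^1024≡778
1043 = 1024 + 16 + 2 + 1, so 104^1043 ≡ 778·1538·2004·104 ≡ 1884 (mod 2203)
668·1884 = 1258512 ≡ 599 (mod 2203)
551 ≠ 599; the check fails.

reject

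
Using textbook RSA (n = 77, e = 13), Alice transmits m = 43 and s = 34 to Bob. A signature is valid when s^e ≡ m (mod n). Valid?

no

s^2 ≡ 34^2 = 1156 ≡ 1
s^4 ≡ 1^2 = 1
s^8 ≡ 1^2 = 1
13 = 8 + 4 + 1, so s^13 ≡ 1·1·34 ≡ 34 (mod 77)
34 ≠ 43, so verification fails.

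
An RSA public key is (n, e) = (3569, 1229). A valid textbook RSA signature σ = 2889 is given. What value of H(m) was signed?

σ^2 ≡ 2889^2 = 8346321 ≡ 1999
σ^4 ≡ 1999^2 = 3996001 ≡ 2290
σ^8 ≡ 2290^2 = 5244100 ≡ 1239
σ^16 ≡ 1239^2 = 1535121 ≡ 451
σ^32 ≡ 451^2 = 203401 ≡ 3537
σ^64 ≡ 3537^2 = 12510369 ≡ 1024
σ^128 ≡ 1024^2 = 1048576 ≡ 2859
σ^256 ≡ 2859^2 = 8173881 ≡ 871
σ^512 ≡ 871^2 = 758641 ≡ 2013
σ^1024 ≡ 2013^2 = 4052169 ≡ 1354
1229 = 1024 + 128 + 64 + 8 + 4 + 1, so σ^1229 ≡ 1354·2859·1024·1239·2290·2889 ≡ 3128 (mod 3569)

3128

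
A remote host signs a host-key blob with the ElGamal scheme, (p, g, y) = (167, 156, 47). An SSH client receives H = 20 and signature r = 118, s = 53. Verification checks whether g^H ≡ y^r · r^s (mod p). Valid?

no

Left side g^H mod p:
156^2 = 24336 ≡ 121
156^4 ≡ 121^2 = 14641 ≡ 112
156^8 ≡ 112^2 = 12544 ≡ 19
156^16 ≡ 19^2 = 361 ≡ 27
20 = 16 + 4, so 156^20 ≡ 27·112 ≡ 18 (mod 167)
Right side y^r · r^s mod p:
47^2 = 2209 ≡ 38
47^4 ≡ 38^2 = 1444 ≡ 108
47^8 ≡ 108^2 = 11664 ≡ 141
47^16 ≡ 141^2 = 19881 ≡ 8
47^32 ≡ 8^2 = 64
47^64 ≡ 64^2 = 4096 ≡ 88
118 = 64 + 32 + 16 + 4 + 2, so 47^118 ≡ 88·64·8·108·38 ≡ 76 (mod 167)
118^2 = 13924 ≡ 63
118^4 ≡ 63^2 = 3969 ≡ 128
118^8 ≡ 128^2 = 16384 ≡ 18
118^16 ≡ 18^2 = 324 ≡ 157
118^32 ≡ 157^2 = 24649 ≡ 100
53 = 32 + 16 + 4 + 1, so 118^53 ≡ 100·157·128·118 ≡ 148 (mod 167)
76·148 = 11248 ≡ 59 (mod 167)
18 ≠ 59, so verification fails.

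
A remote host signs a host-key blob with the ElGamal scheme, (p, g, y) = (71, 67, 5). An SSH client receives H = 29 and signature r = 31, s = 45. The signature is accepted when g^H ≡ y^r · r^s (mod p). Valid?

yes

Left side g^H mod p:
Squares mod 71: 67^1≡67, 67^2≡16, 67^4≡43, 67^8≡3, 67^16≡9
29 = 16 + 8 + 4 + 1, so 67^29 ≡ 9·3·43·67 ≡ 42 (mod 71)
Right side y^r · r^s mod p:
Squares mod 71: 5^1≡5, 5^2≡25, 5^4≡57, 5^8≡54, 5^16≡5
31 = 16 + 8 + 4 + 2 + 1, so 5^31 ≡ 5·54·57·25·5 ≡ 5 (mod 71)
Squares mod 71: 31^1≡31, 31^2≡38, 31^4≡24, 31^8≡8, 31^16≡64, 31^32≡49
45 = 32 + 8 + 4 + 1, so 31^45 ≡ 49·8·24·31 ≡ 51 (mod 71)
5·51 = 255 ≡ 42 (mod 71)
42 ≡ 42 (mod 71), so the signature is genuine.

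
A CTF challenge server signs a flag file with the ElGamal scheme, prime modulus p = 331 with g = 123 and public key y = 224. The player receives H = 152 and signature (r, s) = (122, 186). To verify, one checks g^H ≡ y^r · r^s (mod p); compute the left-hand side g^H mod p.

45

123^2 = 15129 ≡ 234
123^4 ≡ 234^2 = 54756 ≡ 141
123^8 ≡ 141^2 = 19881 ≡ 21
123^16 ≡ 21^2 = 441 ≡ 110
123^32 ≡ 110^2 = 12100 ≡ 184
123^64 ≡ 184^2 = 33856 ≡ 94
123^128 ≡ 94^2 = 8836 ≡ 230
152 = 128 + 16 + 8, so 123^152 ≡ 230·110·21 ≡ 45 (mod 331)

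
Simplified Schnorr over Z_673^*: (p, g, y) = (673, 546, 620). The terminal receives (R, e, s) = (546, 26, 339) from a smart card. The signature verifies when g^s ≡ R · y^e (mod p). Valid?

yes

g^s mod p:
546^2 = 298116 ≡ 650
546^4 ≡ 650^2 = 422500 ≡ 529
546^8 ≡ 529^2 = 279841 ≡ 546
546^16 ≡ 546^2 = 298116 ≡ 650
546^32 ≡ 650^2 = 422500 ≡ 529
546^64 ≡ 529^2 = 279841 ≡ 546
546^128 ≡ 546^2 = 298116 ≡ 650
546^256 ≡ 650^2 = 422500 ≡ 529
339 = 256 + 64 + 16 + 2 + 1, so 546^339 ≡ 529·546·650·650·546 ≡ 229 (mod 673)
R · y^e mod p:
620^2 = 384400 ≡ 117
620^4 ≡ 117^2 = 13689 ≡ 229
620^8 ≡ 229^2 = 52441 ≡ 620
620^16 ≡ 620^2 = 384400 ≡ 117
26 = 16 + 8 + 2, so 620^26 ≡ 117·620·117 ≡ 650 (mod 673)
546·650 = 354900 ≡ 229 (mod 673)
229 ≡ 229 (mod 673); signature holds.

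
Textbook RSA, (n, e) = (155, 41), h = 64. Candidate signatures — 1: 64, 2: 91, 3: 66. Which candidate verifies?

Candidate 1: Squares mod 155: 64^1≡64, 64^2≡66, 64^4≡16, 64^8≡101, 64^16≡126, 64^32≡66; 41 = 32 + 8 + 1, so 64^41 ≡ 66·101·64 ≡ 64 (mod 155)
  → matches h = 64
Candidate 2: Squares mod 155: 91^1≡91, 91^2≡66, 91^4≡16, 91^8≡101, 91^16≡126, 91^32≡66; 41 = 32 + 8 + 1, so 91^41 ≡ 66·101·91 ≡ 91 (mod 155)
Candidate 3: Squares mod 155: 66^1≡66, 66^2≡16, 66^4≡101, 66^8≡126, 66^16≡66, 66^32≡16; 41 = 32 + 8 + 1, so 66^41 ≡ 16·126·66 ≡ 66 (mod 155)

1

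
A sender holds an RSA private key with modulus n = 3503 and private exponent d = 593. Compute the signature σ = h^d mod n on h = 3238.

h^2 ≡ 3238^2 = 10484644 ≡ 165
h^4 ≡ 165^2 = 27225 ≡ 2704
h^8 ≡ 2704^2 = 7311616 ≡ 855
h^16 ≡ 855^2 = 731025 ≡ 2401
h^32 ≡ 2401^2 = 5764801 ≡ 2366
h^64 ≡ 2366^2 = 5597956 ≡ 162
h^128 ≡ 162^2 = 26244 ≡ 1723
h^256 ≡ 1723^2 = 2968729 ≡ 1688
h^512 ≡ 1688^2 = 2849344 ≡ 1405
593 = 512 + 64 + 16 + 1, so h^593 ≡ 1405·162·2401·3238 ≡ 3211 (mod 3503)

3211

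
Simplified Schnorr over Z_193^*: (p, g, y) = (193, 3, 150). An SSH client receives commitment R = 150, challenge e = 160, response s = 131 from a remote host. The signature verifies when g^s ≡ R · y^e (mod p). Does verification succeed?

g^s mod p:
Squares mod 193: 3^1≡3, 3^2≡9, 3^4≡81, 3^8≡192, 3^16≡1, 3^32≡1, 3^64≡1, 3^128≡1
131 = 128 + 2 + 1, so 3^131 ≡ 1·9·3 ≡ 27 (mod 193)
R · y^e mod p:
Squares mod 193: 150^1≡150, 150^2≡112, 150^4≡192, 150^8≡1, 150^16≡1, 150^32≡1, 150^64≡1, 150^128≡1
160 = 128 + 32, so 150^160 ≡ 1·1 ≡ 1 (mod 193)
150·1 = 150 ≡ 150 (mod 193)
27 ≠ 150; the check fails.

fails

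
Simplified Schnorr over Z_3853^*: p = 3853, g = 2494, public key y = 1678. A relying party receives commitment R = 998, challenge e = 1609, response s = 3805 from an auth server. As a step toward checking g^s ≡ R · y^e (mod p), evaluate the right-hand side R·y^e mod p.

1678^2 = 2815684 ≡ 2994
1678^4 ≡ 2994^2 = 8964036 ≡ 1958
1678^8 ≡ 1958^2 = 3833764 ≡ 29
1678^16 ≡ 29^2 = 841
1678^32 ≡ 841^2 = 707281 ≡ 2182
1678^64 ≡ 2182^2 = 4761124 ≡ 2669
1678^128 ≡ 2669^2 = 7123561 ≡ 3217
1678^256 ≡ 3217^2 = 10349089 ≡ 3784
1678^512 ≡ 3784^2 = 14318656 ≡ 908
1678^1024 ≡ 908^2 = 824464 ≡ 3775
1609 = 1024 + 512 + 64 + 8 + 1, so 1678^1609 ≡ 3775·908·2669·29·1678 ≡ 1958 (mod 3853)
R · y^e ≡ 998·1958 = 1954084 ≡ 613 (mod 3853)

613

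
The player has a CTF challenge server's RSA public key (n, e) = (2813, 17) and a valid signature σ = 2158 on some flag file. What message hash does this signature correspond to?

882

σ^17 mod 2813 = 882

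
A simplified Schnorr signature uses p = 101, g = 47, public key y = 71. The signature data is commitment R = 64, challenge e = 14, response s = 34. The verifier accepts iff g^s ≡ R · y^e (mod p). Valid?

g^s mod p:
Squares mod 101: 47^1≡47, 47^2≡88, 47^4≡68, 47^8≡79, 47^16≡80, 47^32≡37
34 = 32 + 2, so 47^34 ≡ 37·88 ≡ 24 (mod 101)
R · y^e mod p:
Squares mod 101: 71^1≡71, 71^2≡92, 71^4≡81, 71^8≡97
14 = 8 + 4 + 2, so 71^14 ≡ 97·81·92 ≡ 88 (mod 101)
64·88 = 5632 ≡ 77 (mod 101)
24 ≠ 77; the check fails.

no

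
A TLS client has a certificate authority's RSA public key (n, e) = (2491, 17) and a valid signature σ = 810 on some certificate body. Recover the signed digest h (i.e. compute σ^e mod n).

2289

Squares mod 2491: σ^1≡810, σ^2≡967, σ^4≡964, σ^8≡153, σ^16≡990
17 = 16 + 1, so σ^17 ≡ 990·810 ≡ 2289 (mod 2491)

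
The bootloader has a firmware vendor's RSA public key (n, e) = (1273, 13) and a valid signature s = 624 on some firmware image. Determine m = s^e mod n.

s^2 ≡ 624^2 = 389376 ≡ 1111
s^4 ≡ 1111^2 = 1234321 ≡ 784
s^8 ≡ 784^2 = 614656 ≡ 1070
13 = 8 + 4 + 1, so s^13 ≡ 1070·784·624 ≡ 974 (mod 1273)

974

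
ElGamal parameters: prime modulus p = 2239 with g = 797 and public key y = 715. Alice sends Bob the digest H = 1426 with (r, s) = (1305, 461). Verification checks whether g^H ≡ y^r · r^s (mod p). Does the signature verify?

Left side g^H mod p:
797^1426 mod 2239 = 63
Right side y^r · r^s mod p:
715^1305 mod 2239 = 552
1305^461 mod 2239 = 353
552·353 = 194856 ≡ 63 (mod 2239)
63 ≡ 63 (mod 2239), so the signature is genuine.

verifies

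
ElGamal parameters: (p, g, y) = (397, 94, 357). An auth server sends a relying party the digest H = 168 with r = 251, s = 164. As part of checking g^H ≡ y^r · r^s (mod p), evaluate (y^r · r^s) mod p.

Squares mod 397: 357^1≡357, 357^2≡12, 357^4≡144, 357^8≡92, 357^16≡127, 357^32≡249, 357^64≡69, 357^128≡394
251 = 128 + 64 + 32 + 16 + 8 + 2 + 1, so 357^251 ≡ 394·69·249·127·92·12·357 ≡ 281 (mod 397)
Squares mod 397: 251^1≡251, 251^2≡275, 251^4≡195, 251^8≡310, 251^16≡26, 251^32≡279, 251^64≡29, 251^128≡47
164 = 128 + 32 + 4, so 251^164 ≡ 47·279·195 ≡ 355 (mod 397)
y^r · r^s ≡ 281·355 = 99755 ≡ 108 (mod 397)

108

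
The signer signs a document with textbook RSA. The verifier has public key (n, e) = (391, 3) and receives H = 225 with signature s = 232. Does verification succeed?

fails

s^2 ≡ 232^2 = 53824 ≡ 257
3 = 2 + 1, so s^3 ≡ 257·232 ≡ 192 (mod 391)
The recovered value 192 does not match the digest 225.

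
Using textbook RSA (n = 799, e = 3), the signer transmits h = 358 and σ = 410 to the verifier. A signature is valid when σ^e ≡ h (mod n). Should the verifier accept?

reject

Squares mod 799: σ^1≡410, σ^2≡310
3 = 2 + 1, so σ^3 ≡ 310·410 ≡ 59 (mod 799)
σ^3 mod 799 = 59, but h = 358.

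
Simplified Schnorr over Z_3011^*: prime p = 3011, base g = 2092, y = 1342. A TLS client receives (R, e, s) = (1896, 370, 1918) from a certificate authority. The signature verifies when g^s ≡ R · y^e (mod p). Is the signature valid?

g^s mod p:
2092^2 = 4376464 ≡ 1481
2092^4 ≡ 1481^2 = 2193361 ≡ 1353
2092^8 ≡ 1353^2 = 1830609 ≡ 2932
2092^16 ≡ 2932^2 = 8596624 ≡ 219
2092^32 ≡ 219^2 = 47961 ≡ 2796
2092^64 ≡ 2796^2 = 7817616 ≡ 1060
2092^128 ≡ 1060^2 = 1123600 ≡ 497
2092^256 ≡ 497^2 = 247009 ≡ 107
2092^512 ≡ 107^2 = 11449 ≡ 2416
2092^1024 ≡ 2416^2 = 5837056 ≡ 1738
1918 = 1024 + 512 + 256 + 64 + 32 + 16 + 8 + 4 + 2, so 2092^1918 ≡ 1738·2416·107·1060·2796·219·2932·1353·1481 ≡ 2461 (mod 3011)
R · y^e mod p:
1342^2 = 1800964 ≡ 386
1342^4 ≡ 386^2 = 148996 ≡ 1457
1342^8 ≡ 1457^2 = 2122849 ≡ 94
1342^16 ≡ 94^2 = 8836 ≡ 2814
1342^32 ≡ 2814^2 = 7918596 ≡ 2677
1342^64 ≡ 2677^2 = 7166329 ≡ 149
1342^128 ≡ 149^2 = 22201 ≡ 1124
1342^256 ≡ 1124^2 = 1263376 ≡ 1767
370 = 256 + 64 + 32 + 16 + 2, so 1342^370 ≡ 1767·149·2677·2814·386 ≡ 41 (mod 3011)
1896·41 = 77736 ≡ 2461 (mod 3011)
2461 ≡ 2461 (mod 3011); signature holds.

valid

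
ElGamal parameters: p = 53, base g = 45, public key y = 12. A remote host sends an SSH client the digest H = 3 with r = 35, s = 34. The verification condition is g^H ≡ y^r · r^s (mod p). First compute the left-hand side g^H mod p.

Squares mod 53: 45^1≡45, 45^2≡11
3 = 2 + 1, so 45^3 ≡ 11·45 ≡ 18 (mod 53)

18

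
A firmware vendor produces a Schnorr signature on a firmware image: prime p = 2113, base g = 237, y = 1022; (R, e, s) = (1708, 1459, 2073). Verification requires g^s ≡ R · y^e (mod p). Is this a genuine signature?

g^s mod p:
Squares mod 2113: 237^1≡237, 237^2≡1231, 237^4≡340, 237^8≡1498, 237^16≡2111, 237^32≡4, 237^64≡16, 237^128≡256, 237^256≡33, 237^512≡1089, 237^1024≡528, 237^2048≡1981
2073 = 2048 + 16 + 8 + 1, so 237^2073 ≡ 1981·2111·1498·237 ≡ 523 (mod 2113)
R · y^e mod p:
Squares mod 2113: 1022^1≡1022, 1022^2≡662, 1022^4≡853, 1022^8≡737, 1022^16≡128, 1022^32≡1593, 1022^64≡2049, 1022^128≡1983, 1022^256≡2109, 1022^512≡16, 1022^1024≡256
1459 = 1024 + 256 + 128 + 32 + 16 + 2 + 1, so 1022^1459 ≡ 256·2109·1983·1593·128·662·1022 ≡ 1911 (mod 2113)
1708·1911 = 3263988 ≡ 1516 (mod 2113)
523 ≠ 1516; the check fails.

forged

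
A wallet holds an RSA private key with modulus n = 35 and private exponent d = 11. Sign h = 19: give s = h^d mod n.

Squares mod 35: h^1≡19, h^2≡11, h^4≡16, h^8≡11
11 = 8 + 2 + 1, so h^11 ≡ 11·11·19 ≡ 24 (mod 35)

24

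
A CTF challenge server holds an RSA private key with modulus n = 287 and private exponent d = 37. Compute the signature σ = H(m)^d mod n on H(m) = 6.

97

Squares mod 287: (H(m))^1≡6, (H(m))^2≡36, (H(m))^4≡148, (H(m))^8≡92, (H(m))^16≡141, (H(m))^32≡78
37 = 32 + 4 + 1, so (H(m))^37 ≡ 78·148·6 ≡ 97 (mod 287)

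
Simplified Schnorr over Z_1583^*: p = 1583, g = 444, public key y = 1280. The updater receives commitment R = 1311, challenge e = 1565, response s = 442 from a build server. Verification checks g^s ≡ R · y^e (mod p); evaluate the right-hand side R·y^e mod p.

1280^2 = 1638400 ≡ 1578
1280^4 ≡ 1578^2 = 2490084 ≡ 25
1280^8 ≡ 25^2 = 625
1280^16 ≡ 625^2 = 390625 ≡ 1207
1280^32 ≡ 1207^2 = 1456849 ≡ 489
1280^64 ≡ 489^2 = 239121 ≡ 88
1280^128 ≡ 88^2 = 7744 ≡ 1412
1280^256 ≡ 1412^2 = 1993744 ≡ 747
1280^512 ≡ 747^2 = 558009 ≡ 793
1280^1024 ≡ 793^2 = 628849 ≡ 398
1565 = 1024 + 512 + 16 + 8 + 4 + 1, so 1280^1565 ≡ 398·793·1207·625·25·1280 ≡ 1550 (mod 1583)
R · y^e ≡ 1311·1550 = 2032050 ≡ 1061 (mod 1583)

1061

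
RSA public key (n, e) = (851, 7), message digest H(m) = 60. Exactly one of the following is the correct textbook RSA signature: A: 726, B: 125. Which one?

B

Candidate A: 726^2 = 527076 ≡ 307; 726^4 ≡ 307^2 = 94249 ≡ 639; 7 = 4 + 2 + 1, so 726^7 ≡ 639·307·726 ≡ 791 (mod 851)
Candidate B: 125^2 = 15625 ≡ 307; 125^4 ≡ 307^2 = 94249 ≡ 639; 7 = 4 + 2 + 1, so 125^7 ≡ 639·307·125 ≡ 60 (mod 851)
  → matches H(m) = 60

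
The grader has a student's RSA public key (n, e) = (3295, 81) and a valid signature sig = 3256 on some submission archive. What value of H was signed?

sig^2 ≡ 3256^2 = 10601536 ≡ 1521
sig^4 ≡ 1521^2 = 2313441 ≡ 351
sig^8 ≡ 351^2 = 123201 ≡ 1286
sig^16 ≡ 1286^2 = 1653796 ≡ 3001
sig^32 ≡ 3001^2 = 9006001 ≡ 766
sig^64 ≡ 766^2 = 586756 ≡ 246
81 = 64 + 16 + 1, so sig^81 ≡ 246·3001·3256 ≡ 116 (mod 3295)

116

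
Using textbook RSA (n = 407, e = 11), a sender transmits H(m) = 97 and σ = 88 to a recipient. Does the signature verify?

Squares mod 407: σ^1≡88, σ^2≡11, σ^4≡121, σ^8≡396
11 = 8 + 2 + 1, so σ^11 ≡ 396·11·88 ≡ 341 (mod 407)
The recovered value 341 does not match the digest 97.

does not verify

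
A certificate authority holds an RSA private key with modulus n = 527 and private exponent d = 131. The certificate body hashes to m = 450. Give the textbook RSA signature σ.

512

m^2 ≡ 450^2 = 202500 ≡ 132
m^4 ≡ 132^2 = 17424 ≡ 33
m^8 ≡ 33^2 = 1089 ≡ 35
m^16 ≡ 35^2 = 1225 ≡ 171
m^32 ≡ 171^2 = 29241 ≡ 256
m^64 ≡ 256^2 = 65536 ≡ 188
m^128 ≡ 188^2 = 35344 ≡ 35
131 = 128 + 2 + 1, so m^131 ≡ 35·132·450 ≡ 512 (mod 527)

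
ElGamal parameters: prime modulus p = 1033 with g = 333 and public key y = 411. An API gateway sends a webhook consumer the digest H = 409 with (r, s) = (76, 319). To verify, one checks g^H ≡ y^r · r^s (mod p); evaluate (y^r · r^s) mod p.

905

Squares mod 1033: 411^1≡411, 411^2≡542, 411^4≡392, 411^8≡780, 411^16≡996, 411^32≡336, 411^64≡299
76 = 64 + 8 + 4, so 411^76 ≡ 299·780·392 ≡ 707 (mod 1033)
Squares mod 1033: 76^1≡76, 76^2≡611, 76^4≡408, 76^8≡151, 76^16≡75, 76^32≡460, 76^64≡868, 76^128≡367, 76^256≡399
319 = 256 + 32 + 16 + 8 + 4 + 2 + 1, so 76^319 ≡ 399·460·75·151·408·611·76 ≡ 425 (mod 1033)
y^r · r^s ≡ 707·425 = 300475 ≡ 905 (mod 1033)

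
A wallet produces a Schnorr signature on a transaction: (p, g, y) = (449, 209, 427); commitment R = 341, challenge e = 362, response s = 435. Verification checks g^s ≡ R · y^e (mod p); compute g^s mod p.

425

209^435 mod 449 = 425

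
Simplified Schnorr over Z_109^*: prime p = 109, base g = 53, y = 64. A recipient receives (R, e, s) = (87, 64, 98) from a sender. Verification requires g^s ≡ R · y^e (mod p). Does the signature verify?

verifies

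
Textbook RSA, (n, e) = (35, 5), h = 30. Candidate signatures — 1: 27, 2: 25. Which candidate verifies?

Candidate 1: Squares mod 35: 27^1≡27, 27^2≡29, 27^4≡1; 5 = 4 + 1, so 27^5 ≡ 1·27 ≡ 27 (mod 35)
Candidate 2: Squares mod 35: 25^1≡25, 25^2≡30, 25^4≡25; 5 = 4 + 1, so 25^5 ≡ 25·25 ≡ 30 (mod 35)
  → matches h = 30

2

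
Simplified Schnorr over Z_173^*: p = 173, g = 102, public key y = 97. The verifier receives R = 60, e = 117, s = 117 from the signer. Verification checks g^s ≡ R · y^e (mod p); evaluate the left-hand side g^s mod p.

102^2 = 10404 ≡ 24
102^4 ≡ 24^2 = 576 ≡ 57
102^8 ≡ 57^2 = 3249 ≡ 135
102^16 ≡ 135^2 = 18225 ≡ 60
102^32 ≡ 60^2 = 3600 ≡ 140
102^64 ≡ 140^2 = 19600 ≡ 51
117 = 64 + 32 + 16 + 4 + 1, so 102^117 ≡ 51·140·60·57·102 ≡ 97 (mod 173)

97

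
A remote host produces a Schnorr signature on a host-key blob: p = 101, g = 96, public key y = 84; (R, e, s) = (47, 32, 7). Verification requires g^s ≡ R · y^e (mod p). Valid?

yes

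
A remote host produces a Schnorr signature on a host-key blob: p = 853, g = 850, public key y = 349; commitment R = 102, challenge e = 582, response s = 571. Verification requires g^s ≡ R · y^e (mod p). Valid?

yes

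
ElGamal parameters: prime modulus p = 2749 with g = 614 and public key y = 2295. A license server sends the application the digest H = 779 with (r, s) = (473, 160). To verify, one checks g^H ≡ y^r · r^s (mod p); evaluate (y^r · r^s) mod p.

2383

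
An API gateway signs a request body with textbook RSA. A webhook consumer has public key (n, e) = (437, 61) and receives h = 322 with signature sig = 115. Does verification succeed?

fails

sig^61 mod 437 = 115
The recovered value 115 does not match the digest 322.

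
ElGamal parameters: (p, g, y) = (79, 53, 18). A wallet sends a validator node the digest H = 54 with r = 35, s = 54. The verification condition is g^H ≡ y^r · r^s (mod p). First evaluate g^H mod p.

64

53^2 = 2809 ≡ 44
53^4 ≡ 44^2 = 1936 ≡ 40
53^8 ≡ 40^2 = 1600 ≡ 20
53^16 ≡ 20^2 = 400 ≡ 5
53^32 ≡ 5^2 = 25
54 = 32 + 16 + 4 + 2, so 53^54 ≡ 25·5·40·44 ≡ 64 (mod 79)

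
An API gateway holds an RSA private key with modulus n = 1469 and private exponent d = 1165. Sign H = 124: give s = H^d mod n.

1320

H^2 ≡ 124^2 = 15376 ≡ 686
H^4 ≡ 686^2 = 470596 ≡ 516
H^8 ≡ 516^2 = 266256 ≡ 367
H^16 ≡ 367^2 = 134689 ≡ 1010
H^32 ≡ 1010^2 = 1020100 ≡ 614
H^64 ≡ 614^2 = 376996 ≡ 932
H^128 ≡ 932^2 = 868624 ≡ 445
H^256 ≡ 445^2 = 198025 ≡ 1179
H^512 ≡ 1179^2 = 1390041 ≡ 367
H^1024 ≡ 367^2 = 134689 ≡ 1010
1165 = 1024 + 128 + 8 + 4 + 1, so H^1165 ≡ 1010·445·367·516·124 ≡ 1320 (mod 1469)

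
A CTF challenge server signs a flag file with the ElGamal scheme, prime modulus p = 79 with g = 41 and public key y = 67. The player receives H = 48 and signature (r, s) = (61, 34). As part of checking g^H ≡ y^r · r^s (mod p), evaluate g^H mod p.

8

41^2 = 1681 ≡ 22
41^4 ≡ 22^2 = 484 ≡ 10
41^8 ≡ 10^2 = 100 ≡ 21
41^16 ≡ 21^2 = 441 ≡ 46
41^32 ≡ 46^2 = 2116 ≡ 62
48 = 32 + 16, so 41^48 ≡ 62·46 ≡ 8 (mod 79)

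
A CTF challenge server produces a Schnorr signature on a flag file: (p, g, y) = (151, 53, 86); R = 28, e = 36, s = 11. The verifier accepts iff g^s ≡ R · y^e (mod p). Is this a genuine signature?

g^s mod p:
53^2 = 2809 ≡ 91
53^4 ≡ 91^2 = 8281 ≡ 127
53^8 ≡ 127^2 = 16129 ≡ 123
11 = 8 + 2 + 1, so 53^11 ≡ 123·91·53 ≡ 101 (mod 151)
R · y^e mod p:
86^2 = 7396 ≡ 148
86^4 ≡ 148^2 = 21904 ≡ 9
86^8 ≡ 9^2 = 81
86^16 ≡ 81^2 = 6561 ≡ 68
86^32 ≡ 68^2 = 4624 ≡ 94
36 = 32 + 4, so 86^36 ≡ 94·9 ≡ 91 (mod 151)
28·91 = 2548 ≡ 132 (mod 151)
101 ≠ 132; the check fails.

forged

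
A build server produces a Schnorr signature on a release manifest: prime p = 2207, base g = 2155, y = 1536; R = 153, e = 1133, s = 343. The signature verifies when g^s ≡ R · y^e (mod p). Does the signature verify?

verifies

g^s mod p:
Squares mod 2207: 2155^1≡2155, 2155^2≡497, 2155^4≡2032, 2155^8≡1934, 2155^16≡1698, 2155^32≡862, 2155^64≡1492, 2155^128≡1408, 2155^256≡578
343 = 256 + 64 + 16 + 4 + 2 + 1, so 2155^343 ≡ 578·1492·1698·2032·497·2155 ≡ 1131 (mod 2207)
R · y^e mod p:
Squares mod 2207: 1536^1≡1536, 1536^2≡13, 1536^4≡169, 1536^8≡2077, 1536^16≡1451, 1536^32≡2130, 1536^64≡1515, 1536^128≡2152, 1536^256≡818, 1536^512≡403, 1536^1024≡1298
1133 = 1024 + 64 + 32 + 8 + 4 + 1, so 1536^1133 ≡ 1298·1515·2130·2077·169·1536 ≡ 1522 (mod 2207)
153·1522 = 232866 ≡ 1131 (mod 2207)
1131 ≡ 1131 (mod 2207); signature holds.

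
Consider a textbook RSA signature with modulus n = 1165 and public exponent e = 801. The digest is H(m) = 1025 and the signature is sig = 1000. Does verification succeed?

sig^801 mod 1165 = 1025
sig^801 mod 1165 = 1025 matches H(m).

passes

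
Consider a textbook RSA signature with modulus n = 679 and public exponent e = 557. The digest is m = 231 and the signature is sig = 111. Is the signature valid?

sig^2 ≡ 111^2 = 12321 ≡ 99
sig^4 ≡ 99^2 = 9801 ≡ 295
sig^8 ≡ 295^2 = 87025 ≡ 113
sig^16 ≡ 113^2 = 12769 ≡ 547
sig^32 ≡ 547^2 = 299209 ≡ 449
sig^64 ≡ 449^2 = 201601 ≡ 617
sig^128 ≡ 617^2 = 380689 ≡ 449
sig^256 ≡ 449^2 = 201601 ≡ 617
sig^512 ≡ 617^2 = 380689 ≡ 449
557 = 512 + 32 + 8 + 4 + 1, so sig^557 ≡ 449·449·113·295·111 ≡ 223 (mod 679)
sig^557 mod 679 = 223, but m = 231.

invalid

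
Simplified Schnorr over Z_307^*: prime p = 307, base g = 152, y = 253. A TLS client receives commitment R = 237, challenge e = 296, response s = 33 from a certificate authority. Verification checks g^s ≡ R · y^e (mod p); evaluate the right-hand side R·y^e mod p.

91

253^296 mod 307 = 275
R · y^e ≡ 237·275 = 65175 ≡ 91 (mod 307)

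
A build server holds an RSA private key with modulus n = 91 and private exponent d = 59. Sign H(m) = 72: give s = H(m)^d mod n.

(H(m))^2 ≡ 72^2 = 5184 ≡ 88
(H(m))^4 ≡ 88^2 = 7744 ≡ 9
(H(m))^8 ≡ 9^2 = 81
(H(m))^16 ≡ 81^2 = 6561 ≡ 9
(H(m))^32 ≡ 9^2 = 81
59 = 32 + 16 + 8 + 2 + 1, so (H(m))^59 ≡ 81·9·81·88·72 ≡ 67 (mod 91)

67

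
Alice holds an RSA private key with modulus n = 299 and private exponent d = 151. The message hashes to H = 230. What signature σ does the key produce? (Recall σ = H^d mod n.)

H^2 ≡ 230^2 = 52900 ≡ 276
H^4 ≡ 276^2 = 76176 ≡ 230
H^8 ≡ 230^2 = 52900 ≡ 276
H^16 ≡ 276^2 = 76176 ≡ 230
H^32 ≡ 230^2 = 52900 ≡ 276
H^64 ≡ 276^2 = 76176 ≡ 230
H^128 ≡ 230^2 = 52900 ≡ 276
151 = 128 + 16 + 4 + 2 + 1, so H^151 ≡ 276·230·230·276·230 ≡ 230 (mod 299)

230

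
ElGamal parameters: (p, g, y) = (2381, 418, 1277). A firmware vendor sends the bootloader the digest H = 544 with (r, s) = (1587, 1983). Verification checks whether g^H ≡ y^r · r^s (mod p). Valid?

Left side g^H mod p:
418^2 = 174724 ≡ 911
418^4 ≡ 911^2 = 829921 ≡ 1333
418^8 ≡ 1333^2 = 1776889 ≡ 663
418^16 ≡ 663^2 = 439569 ≡ 1465
418^32 ≡ 1465^2 = 2146225 ≡ 944
418^64 ≡ 944^2 = 891136 ≡ 642
418^128 ≡ 642^2 = 412164 ≡ 251
418^256 ≡ 251^2 = 63001 ≡ 1095
418^512 ≡ 1095^2 = 1199025 ≡ 1382
544 = 512 + 32, so 418^544 ≡ 1382·944 ≡ 2201 (mod 2381)
Right side y^r · r^s mod p:
1277^2 = 1630729 ≡ 2125
1277^4 ≡ 2125^2 = 4515625 ≡ 1249
1277^8 ≡ 1249^2 = 1560001 ≡ 446
1277^16 ≡ 446^2 = 198916 ≡ 1293
1277^32 ≡ 1293^2 = 1671849 ≡ 387
1277^64 ≡ 387^2 = 149769 ≡ 2147
1277^128 ≡ 2147^2 = 4609609 ≡ 2374
1277^256 ≡ 2374^2 = 5635876 ≡ 49
1277^512 ≡ 49^2 = 2401 ≡ 20
1277^1024 ≡ 20^2 = 400
1587 = 1024 + 512 + 32 + 16 + 2 + 1, so 1277^1587 ≡ 400·20·387·1293·2125·1277 ≡ 2157 (mod 2381)
1587^2 = 2518569 ≡ 1852
1587^4 ≡ 1852^2 = 3429904 ≡ 1264
1587^8 ≡ 1264^2 = 1597696 ≡ 45
1587^16 ≡ 45^2 = 2025
1587^32 ≡ 2025^2 = 4100625 ≡ 543
1587^64 ≡ 543^2 = 294849 ≡ 1986
1587^128 ≡ 1986^2 = 3944196 ≡ 1260
1587^256 ≡ 1260^2 = 1587600 ≡ 1854
1587^512 ≡ 1854^2 = 3437316 ≡ 1533
1587^1024 ≡ 1533^2 = 2350089 ≡ 42
1983 = 1024 + 512 + 256 + 128 + 32 + 16 + 8 + 4 + 2 + 1, so 1587^1983 ≡ 42·1533·1854·1260·543·2025·45·1264·1852·1587 ≡ 1659 (mod 2381)
2157·1659 = 3578463 ≡ 2201 (mod 2381)
2201 ≡ 2201 (mod 2381), so the signature is genuine.

yes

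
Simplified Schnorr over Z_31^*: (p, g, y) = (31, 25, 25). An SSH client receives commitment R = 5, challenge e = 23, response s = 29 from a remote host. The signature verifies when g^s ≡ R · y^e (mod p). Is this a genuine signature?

forged

g^s mod p:
25^2 = 625 ≡ 5
25^4 ≡ 5^2 = 25
25^8 ≡ 25^2 = 625 ≡ 5
25^16 ≡ 5^2 = 25
29 = 16 + 8 + 4 + 1, so 25^29 ≡ 25·5·25·25 ≡ 5 (mod 31)
R · y^e mod p:
25^2 = 625 ≡ 5
25^4 ≡ 5^2 = 25
25^8 ≡ 25^2 = 625 ≡ 5
25^16 ≡ 5^2 = 25
23 = 16 + 4 + 2 + 1, so 25^23 ≡ 25·25·5·25 ≡ 5 (mod 31)
5·5 = 25 ≡ 25 (mod 31)
5 ≠ 25; the check fails.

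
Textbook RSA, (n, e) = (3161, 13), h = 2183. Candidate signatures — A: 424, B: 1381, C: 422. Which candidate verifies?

A

Candidate A: Squares mod 3161: 424^1≡424, 424^2≡2760, 424^4≡2751, 424^8≡567; 13 = 8 + 4 + 1, so 424^13 ≡ 567·2751·424 ≡ 2183 (mod 3161)
  → matches h = 2183
Candidate B: Squares mod 3161: 1381^1≡1381, 1381^2≡1078, 1381^4≡1997, 1381^8≡1988; 13 = 8 + 4 + 1, so 1381^13 ≡ 1988·1997·1381 ≡ 1139 (mod 3161)
Candidate C: Squares mod 3161: 422^1≡422, 422^2≡1068, 422^4≡2664, 422^8≡451; 13 = 8 + 4 + 1, so 422^13 ≡ 451·2664·422 ≡ 2891 (mod 3161)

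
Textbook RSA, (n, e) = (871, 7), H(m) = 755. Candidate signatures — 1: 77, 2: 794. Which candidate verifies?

Candidate 1: 77^2 = 5929 ≡ 703; 77^4 ≡ 703^2 = 494209 ≡ 352; 7 = 4 + 2 + 1, so 77^7 ≡ 352·703·77 ≡ 116 (mod 871)
Candidate 2: 794^2 = 630436 ≡ 703; 794^4 ≡ 703^2 = 494209 ≡ 352; 7 = 4 + 2 + 1, so 794^7 ≡ 352·703·794 ≡ 755 (mod 871)
  → matches H(m) = 755

2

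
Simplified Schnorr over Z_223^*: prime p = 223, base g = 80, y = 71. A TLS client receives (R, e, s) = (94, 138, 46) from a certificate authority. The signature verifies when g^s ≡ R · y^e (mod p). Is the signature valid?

g^s mod p:
80^2 = 6400 ≡ 156
80^4 ≡ 156^2 = 24336 ≡ 29
80^8 ≡ 29^2 = 841 ≡ 172
80^16 ≡ 172^2 = 29584 ≡ 148
80^32 ≡ 148^2 = 21904 ≡ 50
46 = 32 + 8 + 4 + 2, so 80^46 ≡ 50·172·29·156 ≡ 36 (mod 223)
R · y^e mod p:
71^2 = 5041 ≡ 135
71^4 ≡ 135^2 = 18225 ≡ 162
71^8 ≡ 162^2 = 26244 ≡ 153
71^16 ≡ 153^2 = 23409 ≡ 217
71^32 ≡ 217^2 = 47089 ≡ 36
71^64 ≡ 36^2 = 1296 ≡ 181
71^128 ≡ 181^2 = 32761 ≡ 203
138 = 128 + 8 + 2, so 71^138 ≡ 203·153·135 ≡ 119 (mod 223)
94·119 = 11186 ≡ 36 (mod 223)
36 ≡ 36 (mod 223); signature holds.

valid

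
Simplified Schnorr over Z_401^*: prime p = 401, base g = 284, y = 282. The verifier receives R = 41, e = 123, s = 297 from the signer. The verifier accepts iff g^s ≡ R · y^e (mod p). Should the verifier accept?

g^s mod p:
284^2 = 80656 ≡ 55
284^4 ≡ 55^2 = 3025 ≡ 218
284^8 ≡ 218^2 = 47524 ≡ 206
284^16 ≡ 206^2 = 42436 ≡ 331
284^32 ≡ 331^2 = 109561 ≡ 88
284^64 ≡ 88^2 = 7744 ≡ 125
284^128 ≡ 125^2 = 15625 ≡ 387
284^256 ≡ 387^2 = 149769 ≡ 196
297 = 256 + 32 + 8 + 1, so 284^297 ≡ 196·88·206·284 ≡ 191 (mod 401)
R · y^e mod p:
282^2 = 79524 ≡ 126
282^4 ≡ 126^2 = 15876 ≡ 237
282^8 ≡ 237^2 = 56169 ≡ 29
282^16 ≡ 29^2 = 841 ≡ 39
282^32 ≡ 39^2 = 1521 ≡ 318
282^64 ≡ 318^2 = 101124 ≡ 72
123 = 64 + 32 + 16 + 8 + 2 + 1, so 282^123 ≡ 72·318·39·29·126·282 ≡ 157 (mod 401)
41·157 = 6437 ≡ 21 (mod 401)
191 ≠ 21; the check fails.

reject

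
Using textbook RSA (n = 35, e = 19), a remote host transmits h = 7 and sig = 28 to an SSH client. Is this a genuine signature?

genuine

sig^19 mod 35 = 7
sig^19 mod 35 = 7 matches h.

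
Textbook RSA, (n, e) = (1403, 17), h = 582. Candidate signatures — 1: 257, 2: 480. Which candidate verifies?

2

Candidate 1: 257^2 = 66049 ≡ 108; 257^4 ≡ 108^2 = 11664 ≡ 440; 257^8 ≡ 440^2 = 193600 ≡ 1389; 257^16 ≡ 1389^2 = 1929321 ≡ 196; 17 = 16 + 1, so 257^17 ≡ 196·257 ≡ 1267 (mod 1403)
Candidate 2: 480^2 = 230400 ≡ 308; 480^4 ≡ 308^2 = 94864 ≡ 863; 480^8 ≡ 863^2 = 744769 ≡ 1179; 480^16 ≡ 1179^2 = 1390041 ≡ 1071; 17 = 16 + 1, so 480^17 ≡ 1071·480 ≡ 582 (mod 1403)
  → matches h = 582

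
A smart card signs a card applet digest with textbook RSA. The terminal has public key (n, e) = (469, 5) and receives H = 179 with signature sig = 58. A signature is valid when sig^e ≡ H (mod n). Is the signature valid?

valid

Squares mod 469: sig^1≡58, sig^2≡81, sig^4≡464
5 = 4 + 1, so sig^5 ≡ 464·58 ≡ 179 (mod 469)
sig^5 mod 469 = 179 matches H.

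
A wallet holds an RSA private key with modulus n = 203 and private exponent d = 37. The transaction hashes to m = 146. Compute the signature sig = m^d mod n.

146

Squares mod 203: m^1≡146, m^2≡1, m^4≡1, m^8≡1, m^16≡1, m^32≡1
37 = 32 + 4 + 1, so m^37 ≡ 1·1·146 ≡ 146 (mod 203)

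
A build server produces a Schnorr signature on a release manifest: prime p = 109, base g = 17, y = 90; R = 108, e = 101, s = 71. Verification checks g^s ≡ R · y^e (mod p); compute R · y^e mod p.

90^2 = 8100 ≡ 34
90^4 ≡ 34^2 = 1156 ≡ 66
90^8 ≡ 66^2 = 4356 ≡ 105
90^16 ≡ 105^2 = 11025 ≡ 16
90^32 ≡ 16^2 = 256 ≡ 38
90^64 ≡ 38^2 = 1444 ≡ 27
101 = 64 + 32 + 4 + 1, so 90^101 ≡ 27·38·66·90 ≡ 32 (mod 109)
R · y^e ≡ 108·32 = 3456 ≡ 77 (mod 109)

77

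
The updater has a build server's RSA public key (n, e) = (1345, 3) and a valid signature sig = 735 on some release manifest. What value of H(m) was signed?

1200

sig^3 mod 1345 = 1200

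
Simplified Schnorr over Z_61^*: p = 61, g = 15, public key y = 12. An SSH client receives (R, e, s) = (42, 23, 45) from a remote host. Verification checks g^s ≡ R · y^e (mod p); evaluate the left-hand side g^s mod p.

1

15^2 = 225 ≡ 42
15^4 ≡ 42^2 = 1764 ≡ 56
15^8 ≡ 56^2 = 3136 ≡ 25
15^16 ≡ 25^2 = 625 ≡ 15
15^32 ≡ 15^2 = 225 ≡ 42
45 = 32 + 8 + 4 + 1, so 15^45 ≡ 42·25·56·15 ≡ 1 (mod 61)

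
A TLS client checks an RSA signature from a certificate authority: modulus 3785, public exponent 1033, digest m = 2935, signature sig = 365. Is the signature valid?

valid

sig^2 ≡ 365^2 = 133225 ≡ 750
sig^4 ≡ 750^2 = 562500 ≡ 2320
sig^8 ≡ 2320^2 = 5382400 ≡ 130
sig^16 ≡ 130^2 = 16900 ≡ 1760
sig^32 ≡ 1760^2 = 3097600 ≡ 1470
sig^64 ≡ 1470^2 = 2160900 ≡ 3450
sig^128 ≡ 3450^2 = 11902500 ≡ 2460
sig^256 ≡ 2460^2 = 6051600 ≡ 3170
sig^512 ≡ 3170^2 = 10048900 ≡ 3510
sig^1024 ≡ 3510^2 = 12320100 ≡ 3710
1033 = 1024 + 8 + 1, so sig^1033 ≡ 3710·130·365 ≡ 2935 (mod 3785)
Since 2935 equals the digest 2935, verification succeeds.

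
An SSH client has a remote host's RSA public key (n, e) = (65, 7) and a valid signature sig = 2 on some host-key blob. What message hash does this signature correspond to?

63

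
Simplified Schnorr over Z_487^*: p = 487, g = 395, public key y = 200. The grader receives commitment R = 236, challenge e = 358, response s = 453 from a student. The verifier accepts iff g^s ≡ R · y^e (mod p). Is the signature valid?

g^s mod p:
395^2 = 156025 ≡ 185
395^4 ≡ 185^2 = 34225 ≡ 135
395^8 ≡ 135^2 = 18225 ≡ 206
395^16 ≡ 206^2 = 42436 ≡ 67
395^32 ≡ 67^2 = 4489 ≡ 106
395^64 ≡ 106^2 = 11236 ≡ 35
395^128 ≡ 35^2 = 1225 ≡ 251
395^256 ≡ 251^2 = 63001 ≡ 178
453 = 256 + 128 + 64 + 4 + 1, so 395^453 ≡ 178·251·35·135·395 ≡ 284 (mod 487)
R · y^e mod p:
200^2 = 40000 ≡ 66
200^4 ≡ 66^2 = 4356 ≡ 460
200^8 ≡ 460^2 = 211600 ≡ 242
200^16 ≡ 242^2 = 58564 ≡ 124
200^32 ≡ 124^2 = 15376 ≡ 279
200^64 ≡ 279^2 = 77841 ≡ 408
200^128 ≡ 408^2 = 166464 ≡ 397
200^256 ≡ 397^2 = 157609 ≡ 308
358 = 256 + 64 + 32 + 4 + 2, so 200^358 ≡ 308·408·279·460·66 ≡ 395 (mod 487)
236·395 = 93220 ≡ 203 (mod 487)
284 ≠ 203; the check fails.

invalid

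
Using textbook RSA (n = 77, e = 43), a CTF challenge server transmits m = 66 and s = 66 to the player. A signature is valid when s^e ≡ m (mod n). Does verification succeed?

passes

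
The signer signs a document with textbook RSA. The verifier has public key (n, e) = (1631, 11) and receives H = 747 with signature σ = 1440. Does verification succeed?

fails

σ^2 ≡ 1440^2 = 2073600 ≡ 599
σ^4 ≡ 599^2 = 358801 ≡ 1612
σ^8 ≡ 1612^2 = 2598544 ≡ 361
11 = 8 + 2 + 1, so σ^11 ≡ 361·599·1440 ≡ 164 (mod 1631)
σ^11 mod 1631 = 164, but H = 747.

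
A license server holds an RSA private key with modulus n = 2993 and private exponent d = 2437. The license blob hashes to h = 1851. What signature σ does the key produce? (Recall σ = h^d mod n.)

h^2 ≡ 1851^2 = 3426201 ≡ 2209
h^4 ≡ 2209^2 = 4879681 ≡ 1091
h^8 ≡ 1091^2 = 1190281 ≡ 2060
h^16 ≡ 2060^2 = 4243600 ≡ 2519
h^32 ≡ 2519^2 = 6345361 ≡ 201
h^64 ≡ 201^2 = 40401 ≡ 1492
h^128 ≡ 1492^2 = 2226064 ≡ 2265
h^256 ≡ 2265^2 = 5130225 ≡ 223
h^512 ≡ 223^2 = 49729 ≡ 1841
h^1024 ≡ 1841^2 = 3389281 ≡ 1205
h^2048 ≡ 1205^2 = 1452025 ≡ 420
2437 = 2048 + 256 + 128 + 4 + 1, so h^2437 ≡ 420·223·2265·1091·1851 ≡ 2639 (mod 2993)

2639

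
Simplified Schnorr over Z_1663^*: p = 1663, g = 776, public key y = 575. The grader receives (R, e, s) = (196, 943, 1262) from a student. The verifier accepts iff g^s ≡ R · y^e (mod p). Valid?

yes

g^s mod p:
776^2 = 602176 ≡ 170
776^4 ≡ 170^2 = 28900 ≡ 629
776^8 ≡ 629^2 = 395641 ≡ 1510
776^16 ≡ 1510^2 = 2280100 ≡ 127
776^32 ≡ 127^2 = 16129 ≡ 1162
776^64 ≡ 1162^2 = 1350244 ≡ 1551
776^128 ≡ 1551^2 = 2405601 ≡ 903
776^256 ≡ 903^2 = 815409 ≡ 539
776^512 ≡ 539^2 = 290521 ≡ 1159
776^1024 ≡ 1159^2 = 1343281 ≡ 1240
1262 = 1024 + 128 + 64 + 32 + 8 + 4 + 2, so 776^1262 ≡ 1240·903·1551·1162·1510·629·170 ≡ 1382 (mod 1663)
R · y^e mod p:
575^2 = 330625 ≡ 1351
575^4 ≡ 1351^2 = 1825201 ≡ 890
575^8 ≡ 890^2 = 792100 ≡ 512
575^16 ≡ 512^2 = 262144 ≡ 1053
575^32 ≡ 1053^2 = 1108809 ≡ 1251
575^64 ≡ 1251^2 = 1565001 ≡ 118
575^128 ≡ 118^2 = 13924 ≡ 620
575^256 ≡ 620^2 = 384400 ≡ 247
575^512 ≡ 247^2 = 61009 ≡ 1141
943 = 512 + 256 + 128 + 32 + 8 + 4 + 2 + 1, so 575^943 ≡ 1141·247·620·1251·512·890·1351·575 ≡ 1144 (mod 1663)
196·1144 = 224224 ≡ 1382 (mod 1663)
1382 ≡ 1382 (mod 1663); signature holds.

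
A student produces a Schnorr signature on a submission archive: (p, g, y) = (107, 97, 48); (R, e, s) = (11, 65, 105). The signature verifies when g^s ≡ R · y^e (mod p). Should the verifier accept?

g^s mod p:
97^2 = 9409 ≡ 100
97^4 ≡ 100^2 = 10000 ≡ 49
97^8 ≡ 49^2 = 2401 ≡ 47
97^16 ≡ 47^2 = 2209 ≡ 69
97^32 ≡ 69^2 = 4761 ≡ 53
97^64 ≡ 53^2 = 2809 ≡ 27
105 = 64 + 32 + 8 + 1, so 97^105 ≡ 27·53·47·97 ≡ 32 (mod 107)
R · y^e mod p:
48^2 = 2304 ≡ 57
48^4 ≡ 57^2 = 3249 ≡ 39
48^8 ≡ 39^2 = 1521 ≡ 23
48^16 ≡ 23^2 = 529 ≡ 101
48^32 ≡ 101^2 = 10201 ≡ 36
48^64 ≡ 36^2 = 1296 ≡ 12
65 = 64 + 1, so 48^65 ≡ 12·48 ≡ 41 (mod 107)
11·41 = 451 ≡ 23 (mod 107)
32 ≠ 23; the check fails.

reject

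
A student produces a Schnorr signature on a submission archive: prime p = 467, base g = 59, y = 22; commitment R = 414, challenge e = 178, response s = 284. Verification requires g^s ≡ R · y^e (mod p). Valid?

no

g^s mod p:
59^2 = 3481 ≡ 212
59^4 ≡ 212^2 = 44944 ≡ 112
59^8 ≡ 112^2 = 12544 ≡ 402
59^16 ≡ 402^2 = 161604 ≡ 22
59^32 ≡ 22^2 = 484 ≡ 17
59^64 ≡ 17^2 = 289
59^128 ≡ 289^2 = 83521 ≡ 395
59^256 ≡ 395^2 = 156025 ≡ 47
284 = 256 + 16 + 8 + 4, so 59^284 ≡ 47·22·402·112 ≡ 53 (mod 467)
R · y^e mod p:
22^2 = 484 ≡ 17
22^4 ≡ 17^2 = 289
22^8 ≡ 289^2 = 83521 ≡ 395
22^16 ≡ 395^2 = 156025 ≡ 47
22^32 ≡ 47^2 = 2209 ≡ 341
22^64 ≡ 341^2 = 116281 ≡ 465
22^128 ≡ 465^2 = 216225 ≡ 4
178 = 128 + 32 + 16 + 2, so 22^178 ≡ 4·341·47·17 ≡ 325 (mod 467)
414·325 = 134550 ≡ 54 (mod 467)
53 ≠ 54; the check fails.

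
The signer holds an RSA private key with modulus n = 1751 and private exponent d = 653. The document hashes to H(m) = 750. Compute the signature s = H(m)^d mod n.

1494

(H(m))^2 ≡ 750^2 = 562500 ≡ 429
(H(m))^4 ≡ 429^2 = 184041 ≡ 186
(H(m))^8 ≡ 186^2 = 34596 ≡ 1327
(H(m))^16 ≡ 1327^2 = 1760929 ≡ 1174
(H(m))^32 ≡ 1174^2 = 1378276 ≡ 239
(H(m))^64 ≡ 239^2 = 57121 ≡ 1089
(H(m))^128 ≡ 1089^2 = 1185921 ≡ 494
(H(m))^256 ≡ 494^2 = 244036 ≡ 647
(H(m))^512 ≡ 647^2 = 418609 ≡ 120
653 = 512 + 128 + 8 + 4 + 1, so (H(m))^653 ≡ 120·494·1327·186·750 ≡ 1494 (mod 1751)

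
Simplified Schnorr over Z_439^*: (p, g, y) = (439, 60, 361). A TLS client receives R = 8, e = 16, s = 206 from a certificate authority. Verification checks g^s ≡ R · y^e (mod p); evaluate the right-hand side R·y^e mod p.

142

Squares mod 439: 361^1≡361, 361^2≡377, 361^4≡332, 361^8≡35, 361^16≡347
361^16 ≡ 347 (mod 439)
R · y^e ≡ 8·347 = 2776 ≡ 142 (mod 439)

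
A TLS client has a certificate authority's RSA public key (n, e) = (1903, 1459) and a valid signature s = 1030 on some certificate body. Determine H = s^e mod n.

74

s^2 ≡ 1030^2 = 1060900 ≡ 929
s^4 ≡ 929^2 = 863041 ≡ 982
s^8 ≡ 982^2 = 964324 ≡ 1406
s^16 ≡ 1406^2 = 1976836 ≡ 1522
s^32 ≡ 1522^2 = 2316484 ≡ 533
s^64 ≡ 533^2 = 284089 ≡ 542
s^128 ≡ 542^2 = 293764 ≡ 702
s^256 ≡ 702^2 = 492804 ≡ 1830
s^512 ≡ 1830^2 = 3348900 ≡ 1523
s^1024 ≡ 1523^2 = 2319529 ≡ 1675
1459 = 1024 + 256 + 128 + 32 + 16 + 2 + 1, so s^1459 ≡ 1675·1830·702·533·1522·929·1030 ≡ 74 (mod 1903)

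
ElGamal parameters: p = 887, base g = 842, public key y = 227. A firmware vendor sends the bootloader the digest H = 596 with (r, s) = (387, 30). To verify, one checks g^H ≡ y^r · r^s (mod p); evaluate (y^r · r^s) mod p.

278

227^2 = 51529 ≡ 83
227^4 ≡ 83^2 = 6889 ≡ 680
227^8 ≡ 680^2 = 462400 ≡ 273
227^16 ≡ 273^2 = 74529 ≡ 21
227^32 ≡ 21^2 = 441
227^64 ≡ 441^2 = 194481 ≡ 228
227^128 ≡ 228^2 = 51984 ≡ 538
227^256 ≡ 538^2 = 289444 ≡ 282
387 = 256 + 128 + 2 + 1, so 227^387 ≡ 282·538·83·227 ≡ 363 (mod 887)
387^2 = 149769 ≡ 753
387^4 ≡ 753^2 = 567009 ≡ 216
387^8 ≡ 216^2 = 46656 ≡ 532
387^16 ≡ 532^2 = 283024 ≡ 71
30 = 16 + 8 + 4 + 2, so 387^30 ≡ 71·532·216·753 ≡ 856 (mod 887)
y^r · r^s ≡ 363·856 = 310728 ≡ 278 (mod 887)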